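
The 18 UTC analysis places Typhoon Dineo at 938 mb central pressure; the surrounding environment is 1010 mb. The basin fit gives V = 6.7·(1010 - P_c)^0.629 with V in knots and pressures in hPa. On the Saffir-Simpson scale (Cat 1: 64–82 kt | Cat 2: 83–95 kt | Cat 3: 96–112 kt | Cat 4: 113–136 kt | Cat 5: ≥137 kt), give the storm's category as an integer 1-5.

3

ΔP = 1010 − 938 = 72 mb.
V ≈ 6.7 × 72^0.629 = 6.7 × 14.73 ≈ 99 kt.
99 kt falls in the Category 3 band.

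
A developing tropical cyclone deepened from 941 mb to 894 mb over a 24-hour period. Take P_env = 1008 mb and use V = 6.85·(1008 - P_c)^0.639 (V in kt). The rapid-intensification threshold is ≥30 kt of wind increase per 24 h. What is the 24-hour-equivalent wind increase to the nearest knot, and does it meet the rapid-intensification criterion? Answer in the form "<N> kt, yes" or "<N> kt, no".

V₁: ΔP = 67, V ≈ 6.85 × 67^0.639 ≈ 100.59 kt.
V₂: ΔP = 114, V ≈ 6.85 × 114^0.639 ≈ 141.27 kt.
ΔV over 24 h = 40.68 kt → 24 h equivalent = 40.68 × 24/24 ≈ 40.68 kt.
41 kt ≥ 30 kt ⇒ rapid intensification.

41 kt, yes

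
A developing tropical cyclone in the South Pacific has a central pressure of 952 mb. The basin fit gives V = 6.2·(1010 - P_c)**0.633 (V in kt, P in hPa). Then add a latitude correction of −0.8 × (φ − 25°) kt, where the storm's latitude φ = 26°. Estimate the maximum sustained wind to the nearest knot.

ΔP = 1010 − 952 = 58 mb.
58^0.633 ≈ 13.069.
V ≈ 6.2 × 13.069 ≈ 81.0 kt.
Latitude correction: −0.8 × (26 − 25) = -0.8 kt.
Corrected V ≈ 80.2 kt → 80 kt.

80 kt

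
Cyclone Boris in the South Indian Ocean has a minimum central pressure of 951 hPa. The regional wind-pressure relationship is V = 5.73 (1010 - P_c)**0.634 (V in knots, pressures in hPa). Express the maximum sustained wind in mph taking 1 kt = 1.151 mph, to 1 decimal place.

87.5 mph

ΔP = 1010 − 951 = 59 hPa.
V ≈ 5.73 × 59^0.634 = 5.73 × 13.265 ≈ 76.011 kt.
76.011 × 1.151 ≈ 87.49 mph → 87.5 mph.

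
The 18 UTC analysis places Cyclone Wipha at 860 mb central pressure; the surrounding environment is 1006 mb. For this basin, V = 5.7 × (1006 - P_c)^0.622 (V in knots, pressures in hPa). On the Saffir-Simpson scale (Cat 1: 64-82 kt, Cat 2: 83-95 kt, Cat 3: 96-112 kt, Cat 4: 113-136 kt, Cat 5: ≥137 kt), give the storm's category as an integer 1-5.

ΔP = 1006 − 860 = 146 mb.
V ≈ 5.7 × 146^0.622 = 5.7 × 22.19 ≈ 127 kt.
127 kt falls in the Category 4 band.

4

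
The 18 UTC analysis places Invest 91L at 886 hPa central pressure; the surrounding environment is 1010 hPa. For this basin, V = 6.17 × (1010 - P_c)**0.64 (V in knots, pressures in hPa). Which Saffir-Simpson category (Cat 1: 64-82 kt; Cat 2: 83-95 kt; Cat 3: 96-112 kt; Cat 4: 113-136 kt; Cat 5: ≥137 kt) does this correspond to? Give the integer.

ΔP = 1010 − 886 = 124 hPa.
V ≈ 6.17 × 124^0.64 = 6.17 × 21.87 ≈ 135 kt.
135 kt falls in the Category 4 band.

4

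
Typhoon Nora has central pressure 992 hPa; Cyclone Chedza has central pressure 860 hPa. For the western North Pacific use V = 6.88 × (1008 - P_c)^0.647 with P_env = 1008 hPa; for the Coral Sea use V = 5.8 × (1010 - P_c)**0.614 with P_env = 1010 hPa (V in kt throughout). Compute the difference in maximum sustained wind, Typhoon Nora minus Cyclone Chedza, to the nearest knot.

-84 kt

Typhoon Nora: ΔP = 16; V ≈ 6.88 × 16^0.647 ≈ 41.37 kt.
Cyclone Chedza: ΔP = 150; V ≈ 5.8 × 150^0.614 ≈ 125.76 kt.
Difference ≈ 41.37 − 125.76 = -84.39 → -84 kt.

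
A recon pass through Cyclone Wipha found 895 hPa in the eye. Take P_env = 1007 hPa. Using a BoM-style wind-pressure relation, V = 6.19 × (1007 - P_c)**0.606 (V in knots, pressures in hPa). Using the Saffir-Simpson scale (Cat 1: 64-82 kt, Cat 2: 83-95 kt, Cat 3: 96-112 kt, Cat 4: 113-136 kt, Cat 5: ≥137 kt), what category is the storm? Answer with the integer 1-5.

3

ΔP = 1007 − 895 = 112 hPa.
V ≈ 6.19 × 112^0.606 = 6.19 × 17.45 ≈ 108 kt.
108 kt falls in the Category 3 band.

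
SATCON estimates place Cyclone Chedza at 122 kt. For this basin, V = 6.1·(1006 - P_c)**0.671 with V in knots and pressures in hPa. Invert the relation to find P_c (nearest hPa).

ΔP = (V / 6.1)^(1/0.671) = (122/6.1)^1.490.
122/6.1 = 20.000; 20.000^1.490 ≈ 86.88 hPa.
P_c = 1006 − 86.88 = 919.12 ≈ 919 hPa.

919 hPa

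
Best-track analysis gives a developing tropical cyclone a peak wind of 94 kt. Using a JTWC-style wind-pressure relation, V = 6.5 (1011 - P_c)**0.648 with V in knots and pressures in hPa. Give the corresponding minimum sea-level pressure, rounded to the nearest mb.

ΔP = (V / 6.5)^(1/0.648) = (94/6.5)^1.543.
94/6.5 = 14.462; 14.462^1.543 ≈ 61.72 mb.
P_c = 1011 − 61.72 = 949.28 ≈ 949 mb.

949 mb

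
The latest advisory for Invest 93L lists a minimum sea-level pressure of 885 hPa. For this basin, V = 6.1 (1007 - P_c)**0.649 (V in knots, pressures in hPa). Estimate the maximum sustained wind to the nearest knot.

ΔP = 1007 − 885 = 122 hPa.
122^0.649 ≈ 22.597.
V ≈ 6.1 × 22.597 ≈ 137.8 kt.

138 kt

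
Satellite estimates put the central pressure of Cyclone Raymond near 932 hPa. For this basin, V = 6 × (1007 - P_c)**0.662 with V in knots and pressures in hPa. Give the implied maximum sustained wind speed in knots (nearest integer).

ΔP = 1007 − 932 = 75 hPa.
75^0.662 ≈ 17.430.
V ≈ 6 × 17.430 ≈ 104.6 kt.

105 kt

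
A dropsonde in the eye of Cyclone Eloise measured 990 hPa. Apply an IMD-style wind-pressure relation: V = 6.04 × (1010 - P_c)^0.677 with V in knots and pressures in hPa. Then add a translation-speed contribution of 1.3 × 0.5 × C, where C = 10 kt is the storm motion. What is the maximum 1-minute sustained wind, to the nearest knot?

52 kt

ΔP = 1010 − 990 = 20 hPa.
20^0.677 ≈ 7.600.
V ≈ 6.04 × 7.600 ≈ 45.9 kt.
Translation term: 1.3 × 0.5 × 10 = 6.5 kt.
Corrected V ≈ 52.4 kt → 52 kt.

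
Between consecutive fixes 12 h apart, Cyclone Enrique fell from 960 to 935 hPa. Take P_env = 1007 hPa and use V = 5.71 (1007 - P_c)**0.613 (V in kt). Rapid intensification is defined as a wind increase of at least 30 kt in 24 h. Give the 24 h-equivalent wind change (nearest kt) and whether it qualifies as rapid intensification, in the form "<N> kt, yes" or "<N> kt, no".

36 kt, yes

V₁: ΔP = 47, V ≈ 5.71 × 47^0.613 ≈ 60.48 kt.
V₂: ΔP = 72, V ≈ 5.71 × 72^0.613 ≈ 78.56 kt.
ΔV over 12 h = 18.08 kt → 24 h equivalent = 18.08 × 24/12 ≈ 36.16 kt.
36 kt ≥ 30 kt ⇒ rapid intensification.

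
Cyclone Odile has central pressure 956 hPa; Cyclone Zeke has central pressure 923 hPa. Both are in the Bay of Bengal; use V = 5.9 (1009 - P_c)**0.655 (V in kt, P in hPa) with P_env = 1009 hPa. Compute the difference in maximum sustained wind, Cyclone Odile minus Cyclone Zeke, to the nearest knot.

Cyclone Odile: ΔP = 53; V ≈ 5.9 × 53^0.655 ≈ 79.48 kt.
Cyclone Zeke: ΔP = 86; V ≈ 5.9 × 86^0.655 ≈ 109.13 kt.
Difference ≈ 79.48 − 109.13 = -29.65 → -30 kt.

-30 kt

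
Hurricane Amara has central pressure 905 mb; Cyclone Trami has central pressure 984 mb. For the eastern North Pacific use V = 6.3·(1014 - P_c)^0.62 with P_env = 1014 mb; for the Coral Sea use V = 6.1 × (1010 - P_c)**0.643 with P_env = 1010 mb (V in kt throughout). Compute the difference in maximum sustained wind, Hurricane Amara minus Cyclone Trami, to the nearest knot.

66 kt

Hurricane Amara: ΔP = 109; V ≈ 6.3 × 109^0.62 ≈ 115.49 kt.
Cyclone Trami: ΔP = 26; V ≈ 6.1 × 26^0.643 ≈ 49.56 kt.
Difference ≈ 115.49 − 49.56 = 65.93 → 66 kt.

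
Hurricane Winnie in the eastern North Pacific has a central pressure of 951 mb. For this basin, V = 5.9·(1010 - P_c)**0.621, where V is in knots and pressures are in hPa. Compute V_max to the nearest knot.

74 kt

ΔP = 1010 − 951 = 59 mb.
59^0.621 ≈ 12.581.
V ≈ 5.9 × 12.581 ≈ 74.2 kt.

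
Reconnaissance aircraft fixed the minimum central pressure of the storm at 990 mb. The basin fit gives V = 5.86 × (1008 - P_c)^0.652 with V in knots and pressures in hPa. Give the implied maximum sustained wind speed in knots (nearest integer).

39 kt

ΔP = 1008 − 990 = 18 mb.
18^0.652 ≈ 6.583.
V ≈ 5.86 × 6.583 ≈ 38.6 kt.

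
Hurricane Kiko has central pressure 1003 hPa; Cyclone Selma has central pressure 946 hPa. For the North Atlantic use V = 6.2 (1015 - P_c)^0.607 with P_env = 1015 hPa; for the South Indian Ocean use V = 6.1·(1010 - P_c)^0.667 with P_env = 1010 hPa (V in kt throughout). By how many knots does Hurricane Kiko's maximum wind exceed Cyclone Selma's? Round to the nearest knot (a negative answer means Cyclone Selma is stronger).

-70 kt

Hurricane Kiko: ΔP = 12; V ≈ 6.2 × 12^0.607 ≈ 28.02 kt.
Cyclone Selma: ΔP = 64; V ≈ 6.1 × 64^0.667 ≈ 97.74 kt.
Difference ≈ 28.02 − 97.74 = -69.72 → -70 kt.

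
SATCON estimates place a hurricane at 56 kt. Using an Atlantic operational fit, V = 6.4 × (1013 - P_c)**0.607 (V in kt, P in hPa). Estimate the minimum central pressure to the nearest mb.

ΔP = (V / 6.4)^(1/0.607) = (56/6.4)^1.647.
56/6.4 = 8.750; 8.750^1.647 ≈ 35.64 mb.
P_c = 1013 − 35.64 = 977.36 ≈ 977 mb.

977 mb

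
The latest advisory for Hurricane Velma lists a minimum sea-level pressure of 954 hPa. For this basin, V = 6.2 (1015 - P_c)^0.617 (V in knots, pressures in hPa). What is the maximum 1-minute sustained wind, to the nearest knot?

78 kt

ΔP = 1015 − 954 = 61 hPa.
61^0.617 ≈ 12.634.
V ≈ 6.2 × 12.634 ≈ 78.3 kt.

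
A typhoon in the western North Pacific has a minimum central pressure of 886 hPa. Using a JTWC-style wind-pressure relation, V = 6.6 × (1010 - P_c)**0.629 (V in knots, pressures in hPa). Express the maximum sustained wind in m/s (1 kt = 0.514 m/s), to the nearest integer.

ΔP = 1010 − 886 = 124 hPa.
V ≈ 6.6 × 124^0.629 = 6.6 × 20.738 ≈ 136.869 kt.
136.869 × 0.514 ≈ 70.35 m/s → 70 m/s.

70 m/s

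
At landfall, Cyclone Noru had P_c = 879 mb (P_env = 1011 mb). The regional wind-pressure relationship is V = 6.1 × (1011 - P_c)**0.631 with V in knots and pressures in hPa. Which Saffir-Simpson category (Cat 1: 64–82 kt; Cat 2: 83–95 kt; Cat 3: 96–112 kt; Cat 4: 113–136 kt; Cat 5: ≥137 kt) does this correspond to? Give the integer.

ΔP = 1011 − 879 = 132 mb.
V ≈ 6.1 × 132^0.631 = 6.1 × 21.78 ≈ 133 kt.
133 kt falls in the Category 4 band.

4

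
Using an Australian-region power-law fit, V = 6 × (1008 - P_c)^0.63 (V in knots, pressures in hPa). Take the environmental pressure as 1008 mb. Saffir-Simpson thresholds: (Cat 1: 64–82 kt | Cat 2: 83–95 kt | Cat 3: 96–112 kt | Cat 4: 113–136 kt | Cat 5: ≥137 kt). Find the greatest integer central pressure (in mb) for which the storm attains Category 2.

943 mb

Category 2 begins at V = 83 kt.
Required ΔP = (83/6)^(1/0.63) = 13.833^1.587 ≈ 64.71 mb.
P_c ≤ 1008 − 64.71 = 943.29, so the highest integer P_c is 943 mb.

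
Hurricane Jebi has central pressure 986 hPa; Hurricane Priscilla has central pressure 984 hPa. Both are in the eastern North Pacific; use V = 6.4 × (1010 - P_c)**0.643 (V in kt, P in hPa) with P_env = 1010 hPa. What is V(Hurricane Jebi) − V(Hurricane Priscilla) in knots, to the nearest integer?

Hurricane Jebi: ΔP = 24; V ≈ 6.4 × 24^0.643 ≈ 49.39 kt.
Hurricane Priscilla: ΔP = 26; V ≈ 6.4 × 26^0.643 ≈ 52.00 kt.
Difference ≈ 49.39 − 52.00 = -2.61 → -3 kt.

-3 kt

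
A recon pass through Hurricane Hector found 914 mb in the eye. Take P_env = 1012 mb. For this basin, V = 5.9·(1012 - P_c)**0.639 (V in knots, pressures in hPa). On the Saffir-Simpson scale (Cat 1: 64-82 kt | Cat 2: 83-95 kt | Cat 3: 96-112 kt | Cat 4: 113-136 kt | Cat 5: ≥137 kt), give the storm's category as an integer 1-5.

3

ΔP = 1012 − 914 = 98 mb.
V ≈ 5.9 × 98^0.639 = 5.9 × 18.72 ≈ 110 kt.
110 kt falls in the Category 3 band.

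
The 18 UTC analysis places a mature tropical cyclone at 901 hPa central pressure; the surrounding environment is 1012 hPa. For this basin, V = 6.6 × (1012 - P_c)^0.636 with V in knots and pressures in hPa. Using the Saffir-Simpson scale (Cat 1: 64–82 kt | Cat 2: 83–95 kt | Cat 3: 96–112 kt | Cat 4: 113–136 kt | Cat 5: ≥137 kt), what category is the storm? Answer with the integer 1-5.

4

ΔP = 1012 − 901 = 111 hPa.
V ≈ 6.6 × 111^0.636 = 6.6 × 19.99 ≈ 132 kt.
132 kt falls in the Category 4 band.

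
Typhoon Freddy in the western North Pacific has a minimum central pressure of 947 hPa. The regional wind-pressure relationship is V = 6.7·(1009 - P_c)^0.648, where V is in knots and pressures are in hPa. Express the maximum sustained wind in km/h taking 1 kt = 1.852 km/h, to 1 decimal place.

180.0 km/h

ΔP = 1009 − 947 = 62 hPa.
V ≈ 6.7 × 62^0.648 = 6.7 × 14.503 ≈ 97.173 kt.
97.173 × 1.852 ≈ 179.96 km/h → 180.0 km/h.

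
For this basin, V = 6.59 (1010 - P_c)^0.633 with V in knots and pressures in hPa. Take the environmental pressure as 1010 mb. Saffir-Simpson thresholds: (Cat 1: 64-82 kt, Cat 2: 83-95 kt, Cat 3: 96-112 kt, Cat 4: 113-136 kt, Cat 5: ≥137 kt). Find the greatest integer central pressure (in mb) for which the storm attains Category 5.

Category 5 begins at V = 137 kt.
Required ΔP = (137/6.59)^(1/0.633) = 20.789^1.580 ≈ 120.75 mb.
P_c ≤ 1010 − 120.75 = 889.25, so the highest integer P_c is 889 mb.

889 mb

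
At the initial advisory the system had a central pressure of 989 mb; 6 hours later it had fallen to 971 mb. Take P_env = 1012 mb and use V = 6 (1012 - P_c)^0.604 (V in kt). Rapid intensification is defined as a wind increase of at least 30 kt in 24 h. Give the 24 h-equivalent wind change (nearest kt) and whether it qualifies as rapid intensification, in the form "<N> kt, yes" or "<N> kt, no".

V₁: ΔP = 23, V ≈ 6 × 23^0.604 ≈ 39.87 kt.
V₂: ΔP = 41, V ≈ 6 × 41^0.604 ≈ 56.53 kt.
ΔV over 6 h = 16.66 kt → 24 h equivalent = 16.66 × 24/6 ≈ 66.64 kt.
67 kt ≥ 30 kt ⇒ rapid intensification.

67 kt, yes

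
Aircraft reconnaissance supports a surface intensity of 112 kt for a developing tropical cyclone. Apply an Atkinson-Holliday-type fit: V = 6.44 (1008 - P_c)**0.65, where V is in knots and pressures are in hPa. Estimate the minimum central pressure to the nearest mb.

ΔP = (V / 6.44)^(1/0.65) = (112/6.44)^1.538.
112/6.44 = 17.391; 17.391^1.538 ≈ 80.95 mb.
P_c = 1008 − 80.95 = 927.05 ≈ 927 mb.

927 mb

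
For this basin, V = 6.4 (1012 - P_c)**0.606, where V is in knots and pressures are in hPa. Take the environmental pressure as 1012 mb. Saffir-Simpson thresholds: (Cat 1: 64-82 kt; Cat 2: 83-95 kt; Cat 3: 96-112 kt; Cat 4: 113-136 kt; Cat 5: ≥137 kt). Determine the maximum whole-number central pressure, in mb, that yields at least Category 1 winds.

Category 1 begins at V = 64 kt.
Required ΔP = (64/6.4)^(1/0.606) = 10.000^1.650 ≈ 44.69 mb.
P_c ≤ 1012 − 44.69 = 967.31, so the highest integer P_c is 967 mb.

967 mb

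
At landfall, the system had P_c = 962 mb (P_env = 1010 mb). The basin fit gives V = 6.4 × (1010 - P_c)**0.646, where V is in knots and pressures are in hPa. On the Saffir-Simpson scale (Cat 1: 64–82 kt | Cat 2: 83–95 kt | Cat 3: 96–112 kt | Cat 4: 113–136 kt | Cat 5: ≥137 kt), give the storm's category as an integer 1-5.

ΔP = 1010 − 962 = 48 mb.
V ≈ 6.4 × 48^0.646 = 6.4 × 12.19 ≈ 78 kt.
78 kt falls in the Category 1 band.

1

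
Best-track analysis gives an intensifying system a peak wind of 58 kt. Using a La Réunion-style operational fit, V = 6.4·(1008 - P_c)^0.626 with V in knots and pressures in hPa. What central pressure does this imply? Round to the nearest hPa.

974 hPa

ΔP = (V / 6.4)^(1/0.626) = (58/6.4)^1.597.
58/6.4 = 9.062; 9.062^1.597 ≈ 33.82 hPa.
P_c = 1008 − 33.82 = 974.18 ≈ 974 hPa.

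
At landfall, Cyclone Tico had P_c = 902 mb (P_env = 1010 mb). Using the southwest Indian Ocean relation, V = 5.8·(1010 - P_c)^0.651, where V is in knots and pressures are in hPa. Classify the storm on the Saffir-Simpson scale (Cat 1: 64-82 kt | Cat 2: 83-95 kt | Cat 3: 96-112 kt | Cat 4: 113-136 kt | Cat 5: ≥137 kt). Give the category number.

4

ΔP = 1010 − 902 = 108 mb.
V ≈ 5.8 × 108^0.651 = 5.8 × 21.07 ≈ 122 kt.
122 kt falls in the Category 4 band.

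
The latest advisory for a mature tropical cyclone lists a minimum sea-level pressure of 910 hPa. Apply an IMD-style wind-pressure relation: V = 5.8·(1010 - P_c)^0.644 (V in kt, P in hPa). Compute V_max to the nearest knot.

113 kt

ΔP = 1010 − 910 = 100 hPa.
100^0.644 ≈ 19.409.
V ≈ 5.8 × 19.409 ≈ 112.6 kt.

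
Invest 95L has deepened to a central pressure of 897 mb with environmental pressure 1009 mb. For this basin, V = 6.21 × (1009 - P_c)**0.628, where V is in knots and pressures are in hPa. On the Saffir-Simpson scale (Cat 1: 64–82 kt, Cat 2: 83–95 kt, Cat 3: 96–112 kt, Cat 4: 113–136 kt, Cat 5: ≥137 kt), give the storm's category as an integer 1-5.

4

ΔP = 1009 − 897 = 112 mb.
V ≈ 6.21 × 112^0.628 = 6.21 × 19.36 ≈ 120 kt.
120 kt falls in the Category 4 band.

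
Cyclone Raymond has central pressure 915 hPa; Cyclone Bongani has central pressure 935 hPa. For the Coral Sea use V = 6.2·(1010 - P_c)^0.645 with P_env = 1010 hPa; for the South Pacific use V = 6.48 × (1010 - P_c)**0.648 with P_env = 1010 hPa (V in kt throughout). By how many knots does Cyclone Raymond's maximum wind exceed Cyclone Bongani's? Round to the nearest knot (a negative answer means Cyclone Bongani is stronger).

11 kt

Cyclone Raymond: ΔP = 95; V ≈ 6.2 × 95^0.645 ≈ 116.96 kt.
Cyclone Bongani: ΔP = 75; V ≈ 6.48 × 75^0.648 ≈ 106.32 kt.
Difference ≈ 116.96 − 106.32 = 10.64 → 11 kt.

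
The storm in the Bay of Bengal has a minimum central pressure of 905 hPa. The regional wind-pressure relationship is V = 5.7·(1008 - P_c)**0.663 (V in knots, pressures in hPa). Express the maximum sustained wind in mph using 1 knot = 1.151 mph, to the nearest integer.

ΔP = 1008 − 905 = 103 hPa.
V ≈ 5.7 × 103^0.663 = 5.7 × 21.603 ≈ 123.136 kt.
123.136 × 1.151 ≈ 141.73 mph → 142 mph.

142 mph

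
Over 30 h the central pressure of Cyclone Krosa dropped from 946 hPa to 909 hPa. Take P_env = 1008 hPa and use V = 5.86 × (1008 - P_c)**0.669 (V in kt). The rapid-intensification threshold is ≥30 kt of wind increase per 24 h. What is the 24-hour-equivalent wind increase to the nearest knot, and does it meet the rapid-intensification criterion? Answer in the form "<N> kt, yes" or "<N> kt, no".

27 kt, no

V₁: ΔP = 62, V ≈ 5.86 × 62^0.669 ≈ 92.68 kt.
V₂: ΔP = 99, V ≈ 5.86 × 99^0.669 ≈ 126.76 kt.
ΔV over 30 h = 34.08 kt → 24 h equivalent = 34.08 × 24/30 ≈ 27.26 kt.
27 kt < 30 kt ⇒ not rapid intensification.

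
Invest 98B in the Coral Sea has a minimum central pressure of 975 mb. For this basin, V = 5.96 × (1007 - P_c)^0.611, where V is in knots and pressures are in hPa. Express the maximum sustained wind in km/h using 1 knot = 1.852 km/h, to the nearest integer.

92 km/h

ΔP = 1007 − 975 = 32 mb.
V ≈ 5.96 × 32^0.611 = 5.96 × 8.311 ≈ 49.533 kt.
49.533 × 1.852 ≈ 91.73 km/h → 92 km/h.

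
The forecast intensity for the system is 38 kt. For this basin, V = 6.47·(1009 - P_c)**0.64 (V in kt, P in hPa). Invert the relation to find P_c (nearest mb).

ΔP = (V / 6.47)^(1/0.64) = (38/6.47)^1.562.
38/6.47 = 5.873; 5.873^1.562 ≈ 15.90 mb.
P_c = 1009 − 15.90 = 993.10 ≈ 993 mb.

993 mb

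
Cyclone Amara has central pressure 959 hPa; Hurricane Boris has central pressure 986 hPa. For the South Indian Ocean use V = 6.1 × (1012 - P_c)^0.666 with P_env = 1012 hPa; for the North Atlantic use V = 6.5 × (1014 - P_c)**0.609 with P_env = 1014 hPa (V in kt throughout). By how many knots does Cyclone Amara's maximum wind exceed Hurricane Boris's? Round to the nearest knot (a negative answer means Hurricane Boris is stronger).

36 kt

Cyclone Amara: ΔP = 53; V ≈ 6.1 × 53^0.666 ≈ 85.84 kt.
Hurricane Boris: ΔP = 28; V ≈ 6.5 × 28^0.609 ≈ 49.46 kt.
Difference ≈ 85.84 − 49.46 = 36.38 → 36 kt.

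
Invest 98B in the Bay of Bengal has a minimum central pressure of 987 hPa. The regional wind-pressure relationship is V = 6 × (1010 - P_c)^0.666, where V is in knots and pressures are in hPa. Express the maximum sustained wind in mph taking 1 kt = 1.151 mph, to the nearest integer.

56 mph

ΔP = 1010 − 987 = 23 hPa.
V ≈ 6 × 23^0.666 = 6 × 8.071 ≈ 48.424 kt.
48.424 × 1.151 ≈ 55.74 mph → 56 mph.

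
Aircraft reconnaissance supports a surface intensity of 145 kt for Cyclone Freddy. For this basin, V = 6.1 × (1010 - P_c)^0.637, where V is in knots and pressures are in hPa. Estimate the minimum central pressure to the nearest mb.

ΔP = (V / 6.1)^(1/0.637) = (145/6.1)^1.570.
145/6.1 = 23.770; 23.770^1.570 ≈ 144.61 mb.
P_c = 1010 − 144.61 = 865.39 ≈ 865 mb.

865 mb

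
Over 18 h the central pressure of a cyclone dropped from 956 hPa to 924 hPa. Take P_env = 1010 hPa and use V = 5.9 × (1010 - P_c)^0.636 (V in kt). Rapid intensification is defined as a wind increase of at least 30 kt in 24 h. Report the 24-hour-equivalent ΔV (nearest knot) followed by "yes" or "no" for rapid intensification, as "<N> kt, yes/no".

34 kt, yes

V₁: ΔP = 54, V ≈ 5.9 × 54^0.636 ≈ 74.59 kt.
V₂: ΔP = 86, V ≈ 5.9 × 86^0.636 ≈ 100.28 kt.
ΔV over 18 h = 25.69 kt → 24 h equivalent = 25.69 × 24/18 ≈ 34.25 kt.
34 kt ≥ 30 kt ⇒ rapid intensification.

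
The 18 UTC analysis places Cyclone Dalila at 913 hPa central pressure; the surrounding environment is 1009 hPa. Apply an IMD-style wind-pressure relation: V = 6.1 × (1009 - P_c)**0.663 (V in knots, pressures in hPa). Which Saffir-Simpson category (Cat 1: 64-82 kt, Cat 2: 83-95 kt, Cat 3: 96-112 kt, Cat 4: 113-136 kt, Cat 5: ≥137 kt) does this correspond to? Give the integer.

ΔP = 1009 − 913 = 96 hPa.
V ≈ 6.1 × 96^0.663 = 6.1 × 20.62 ≈ 126 kt.
126 kt falls in the Category 4 band.

4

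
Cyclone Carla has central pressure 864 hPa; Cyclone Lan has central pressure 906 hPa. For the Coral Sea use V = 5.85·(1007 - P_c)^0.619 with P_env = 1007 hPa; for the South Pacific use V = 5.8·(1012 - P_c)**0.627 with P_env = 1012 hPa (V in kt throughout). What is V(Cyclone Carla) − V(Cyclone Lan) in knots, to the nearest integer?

Cyclone Carla: ΔP = 143; V ≈ 5.85 × 143^0.619 ≈ 126.27 kt.
Cyclone Lan: ΔP = 106; V ≈ 5.8 × 106^0.627 ≈ 107.97 kt.
Difference ≈ 126.27 − 107.97 = 18.30 → 18 kt.

18 kt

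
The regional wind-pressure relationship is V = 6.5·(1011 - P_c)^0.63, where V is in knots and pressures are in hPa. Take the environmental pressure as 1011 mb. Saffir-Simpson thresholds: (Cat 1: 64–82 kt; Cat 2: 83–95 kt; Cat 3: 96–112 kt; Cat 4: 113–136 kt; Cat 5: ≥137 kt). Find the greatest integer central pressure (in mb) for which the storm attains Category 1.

973 mb

Category 1 begins at V = 64 kt.
Required ΔP = (64/6.5)^(1/0.63) = 9.846^1.587 ≈ 37.72 mb.
P_c ≤ 1011 − 37.72 = 973.28, so the highest integer P_c is 973 mb.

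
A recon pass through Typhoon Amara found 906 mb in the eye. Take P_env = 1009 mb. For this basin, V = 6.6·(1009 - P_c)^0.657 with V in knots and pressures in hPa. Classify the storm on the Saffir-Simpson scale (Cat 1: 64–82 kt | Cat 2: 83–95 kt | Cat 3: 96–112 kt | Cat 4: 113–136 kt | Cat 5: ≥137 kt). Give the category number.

ΔP = 1009 − 906 = 103 mb.
V ≈ 6.6 × 103^0.657 = 6.6 × 21.01 ≈ 139 kt.
139 kt falls in the Category 5 band.

5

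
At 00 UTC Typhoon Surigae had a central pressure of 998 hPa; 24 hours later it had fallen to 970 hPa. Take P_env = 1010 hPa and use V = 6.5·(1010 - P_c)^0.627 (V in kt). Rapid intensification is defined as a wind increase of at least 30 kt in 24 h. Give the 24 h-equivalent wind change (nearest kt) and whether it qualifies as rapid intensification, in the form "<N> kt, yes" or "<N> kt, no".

V₁: ΔP = 12, V ≈ 6.5 × 12^0.627 ≈ 30.87 kt.
V₂: ΔP = 40, V ≈ 6.5 × 40^0.627 ≈ 65.68 kt.
ΔV over 24 h = 34.81 kt → 24 h equivalent = 34.81 × 24/24 ≈ 34.81 kt.
35 kt ≥ 30 kt ⇒ rapid intensification.

35 kt, yes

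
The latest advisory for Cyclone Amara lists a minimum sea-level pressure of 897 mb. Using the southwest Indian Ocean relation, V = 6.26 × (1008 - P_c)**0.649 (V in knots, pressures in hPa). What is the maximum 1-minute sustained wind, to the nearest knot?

ΔP = 1008 − 897 = 111 mb.
111^0.649 ≈ 21.253.
V ≈ 6.26 × 21.253 ≈ 133.0 kt.

133 kt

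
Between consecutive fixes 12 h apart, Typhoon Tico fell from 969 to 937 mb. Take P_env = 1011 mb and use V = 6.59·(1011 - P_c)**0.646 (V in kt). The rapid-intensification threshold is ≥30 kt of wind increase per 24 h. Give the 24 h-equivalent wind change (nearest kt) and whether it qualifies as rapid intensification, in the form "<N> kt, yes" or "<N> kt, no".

65 kt, yes

V₁: ΔP = 42, V ≈ 6.59 × 42^0.646 ≈ 73.71 kt.
V₂: ΔP = 74, V ≈ 6.59 × 74^0.646 ≈ 106.27 kt.
ΔV over 12 h = 32.56 kt → 24 h equivalent = 32.56 × 24/12 ≈ 65.12 kt.
65 kt ≥ 30 kt ⇒ rapid intensification.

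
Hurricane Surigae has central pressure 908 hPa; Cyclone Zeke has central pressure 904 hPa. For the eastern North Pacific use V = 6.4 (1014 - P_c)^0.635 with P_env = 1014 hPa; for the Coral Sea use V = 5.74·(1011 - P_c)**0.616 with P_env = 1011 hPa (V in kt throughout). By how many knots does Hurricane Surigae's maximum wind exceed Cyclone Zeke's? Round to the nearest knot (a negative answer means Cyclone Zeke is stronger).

22 kt

Hurricane Surigae: ΔP = 106; V ≈ 6.4 × 106^0.635 ≈ 123.67 kt.
Cyclone Zeke: ΔP = 107; V ≈ 5.74 × 107^0.616 ≈ 102.10 kt.
Difference ≈ 123.67 − 102.10 = 21.57 → 22 kt.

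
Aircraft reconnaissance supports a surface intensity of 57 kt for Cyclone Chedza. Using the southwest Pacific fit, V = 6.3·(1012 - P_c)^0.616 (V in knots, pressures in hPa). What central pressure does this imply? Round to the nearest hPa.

976 hPa

ΔP = (V / 6.3)^(1/0.616) = (57/6.3)^1.623.
57/6.3 = 9.048; 9.048^1.623 ≈ 35.71 hPa.
P_c = 1012 − 35.71 = 976.29 ≈ 976 hPa.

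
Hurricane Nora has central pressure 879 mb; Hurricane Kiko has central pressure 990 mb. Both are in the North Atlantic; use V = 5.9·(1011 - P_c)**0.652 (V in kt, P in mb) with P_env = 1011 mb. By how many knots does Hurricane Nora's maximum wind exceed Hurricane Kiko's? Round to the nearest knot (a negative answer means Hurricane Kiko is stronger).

Hurricane Nora: ΔP = 132; V ≈ 5.9 × 132^0.652 ≈ 142.39 kt.
Hurricane Kiko: ΔP = 21; V ≈ 5.9 × 21^0.652 ≈ 42.95 kt.
Difference ≈ 142.39 − 42.95 = 99.44 → 99 kt.

99 kt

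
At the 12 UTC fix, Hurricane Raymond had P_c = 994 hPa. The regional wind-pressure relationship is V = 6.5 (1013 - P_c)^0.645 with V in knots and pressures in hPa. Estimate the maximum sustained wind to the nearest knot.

ΔP = 1013 − 994 = 19 hPa.
19^0.645 ≈ 6.680.
V ≈ 6.5 × 6.680 ≈ 43.4 kt.

43 kt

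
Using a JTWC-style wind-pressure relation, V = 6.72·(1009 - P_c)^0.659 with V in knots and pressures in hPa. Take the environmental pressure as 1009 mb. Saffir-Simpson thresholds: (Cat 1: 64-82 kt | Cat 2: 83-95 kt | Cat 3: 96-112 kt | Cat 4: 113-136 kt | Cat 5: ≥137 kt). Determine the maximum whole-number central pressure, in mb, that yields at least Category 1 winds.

Category 1 begins at V = 64 kt.
Required ΔP = (64/6.72)^(1/0.659) = 9.524^1.517 ≈ 30.57 mb.
P_c ≤ 1009 − 30.57 = 978.43, so the highest integer P_c is 978 mb.

978 mb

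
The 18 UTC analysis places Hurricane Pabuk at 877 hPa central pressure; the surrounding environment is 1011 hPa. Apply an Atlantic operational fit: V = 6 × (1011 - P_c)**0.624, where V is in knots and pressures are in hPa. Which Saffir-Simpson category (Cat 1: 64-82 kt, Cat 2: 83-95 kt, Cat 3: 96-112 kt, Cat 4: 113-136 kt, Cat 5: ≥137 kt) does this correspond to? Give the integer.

ΔP = 1011 − 877 = 134 hPa.
V ≈ 6 × 134^0.624 = 6 × 21.25 ≈ 127 kt.
127 kt falls in the Category 4 band.

4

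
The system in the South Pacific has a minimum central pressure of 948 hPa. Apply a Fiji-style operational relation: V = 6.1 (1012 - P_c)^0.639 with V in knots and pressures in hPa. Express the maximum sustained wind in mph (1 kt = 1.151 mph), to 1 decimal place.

100.1 mph

ΔP = 1012 − 948 = 64 hPa.
V ≈ 6.1 × 64^0.639 = 6.1 × 14.261 ≈ 86.992 kt.
86.992 × 1.151 ≈ 100.13 mph → 100.1 mph.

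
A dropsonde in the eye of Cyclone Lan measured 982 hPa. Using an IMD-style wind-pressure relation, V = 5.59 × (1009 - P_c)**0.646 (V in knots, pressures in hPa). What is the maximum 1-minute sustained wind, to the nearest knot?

ΔP = 1009 − 982 = 27 hPa.
27^0.646 ≈ 8.407.
V ≈ 5.59 × 8.407 ≈ 47.0 kt.

47 kt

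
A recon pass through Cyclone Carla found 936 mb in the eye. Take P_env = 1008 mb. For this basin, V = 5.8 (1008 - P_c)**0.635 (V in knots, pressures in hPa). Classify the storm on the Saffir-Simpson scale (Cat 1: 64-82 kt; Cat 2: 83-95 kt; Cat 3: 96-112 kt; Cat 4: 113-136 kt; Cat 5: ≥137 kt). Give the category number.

ΔP = 1008 − 936 = 72 mb.
V ≈ 5.8 × 72^0.635 = 5.8 × 15.11 ≈ 88 kt.
88 kt falls in the Category 2 band.

2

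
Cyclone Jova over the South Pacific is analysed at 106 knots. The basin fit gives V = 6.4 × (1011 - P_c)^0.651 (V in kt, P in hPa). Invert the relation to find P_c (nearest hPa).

936 hPa

ΔP = (V / 6.4)^(1/0.651) = (106/6.4)^1.536.
106/6.4 = 16.562; 16.562^1.536 ≈ 74.59 hPa.
P_c = 1011 − 74.59 = 936.41 ≈ 936 hPa.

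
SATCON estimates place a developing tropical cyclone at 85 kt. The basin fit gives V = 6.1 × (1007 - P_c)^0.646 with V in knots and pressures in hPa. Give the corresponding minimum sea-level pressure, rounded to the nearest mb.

948 mb

ΔP = (V / 6.1)^(1/0.646) = (85/6.1)^1.548.
85/6.1 = 13.934; 13.934^1.548 ≈ 59.02 mb.
P_c = 1007 − 59.02 = 947.98 ≈ 948 mb.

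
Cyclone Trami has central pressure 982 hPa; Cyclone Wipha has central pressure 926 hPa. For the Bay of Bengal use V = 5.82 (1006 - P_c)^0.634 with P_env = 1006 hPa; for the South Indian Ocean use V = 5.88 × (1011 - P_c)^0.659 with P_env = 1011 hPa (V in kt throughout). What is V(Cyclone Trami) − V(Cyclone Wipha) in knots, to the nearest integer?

-66 kt

Cyclone Trami: ΔP = 24; V ≈ 5.82 × 24^0.634 ≈ 43.65 kt.
Cyclone Wipha: ΔP = 85; V ≈ 5.88 × 85^0.659 ≈ 109.87 kt.
Difference ≈ 43.65 − 109.87 = -66.22 → -66 kt.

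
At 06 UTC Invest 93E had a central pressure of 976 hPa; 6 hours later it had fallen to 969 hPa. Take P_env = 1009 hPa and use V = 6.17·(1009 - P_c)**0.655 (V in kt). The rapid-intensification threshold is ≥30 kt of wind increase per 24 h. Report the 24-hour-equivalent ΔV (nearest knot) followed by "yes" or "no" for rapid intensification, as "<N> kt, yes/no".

33 kt, yes

V₁: ΔP = 33, V ≈ 6.17 × 33^0.655 ≈ 60.94 kt.
V₂: ΔP = 40, V ≈ 6.17 × 40^0.655 ≈ 69.12 kt.
ΔV over 6 h = 8.18 kt → 24 h equivalent = 8.18 × 24/6 ≈ 32.72 kt.
33 kt ≥ 30 kt ⇒ rapid intensification.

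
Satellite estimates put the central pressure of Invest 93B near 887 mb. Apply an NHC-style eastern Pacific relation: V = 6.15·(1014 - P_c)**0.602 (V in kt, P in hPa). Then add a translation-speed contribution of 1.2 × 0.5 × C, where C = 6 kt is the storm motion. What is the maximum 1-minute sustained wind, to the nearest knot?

ΔP = 1014 − 887 = 127 mb.
127^0.602 ≈ 18.471.
V ≈ 6.15 × 18.471 ≈ 113.6 kt.
Translation term: 1.2 × 0.5 × 6 = 3.6 kt.
Corrected V ≈ 117.2 kt → 117 kt.

117 kt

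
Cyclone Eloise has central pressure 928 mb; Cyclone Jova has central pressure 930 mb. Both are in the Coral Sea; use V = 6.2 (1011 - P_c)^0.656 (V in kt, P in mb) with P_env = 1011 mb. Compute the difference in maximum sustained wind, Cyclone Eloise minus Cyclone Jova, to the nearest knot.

2 kt

Cyclone Eloise: ΔP = 83; V ≈ 6.2 × 83^0.656 ≈ 112.54 kt.
Cyclone Jova: ΔP = 81; V ≈ 6.2 × 81^0.656 ≈ 110.75 kt.
Difference ≈ 112.54 − 110.75 = 1.79 → 2 kt.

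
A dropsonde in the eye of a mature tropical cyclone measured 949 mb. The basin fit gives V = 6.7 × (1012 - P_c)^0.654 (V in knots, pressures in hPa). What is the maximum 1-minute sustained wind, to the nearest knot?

ΔP = 1012 − 949 = 63 mb.
63^0.654 ≈ 15.023.
V ≈ 6.7 × 15.023 ≈ 100.7 kt.

101 kt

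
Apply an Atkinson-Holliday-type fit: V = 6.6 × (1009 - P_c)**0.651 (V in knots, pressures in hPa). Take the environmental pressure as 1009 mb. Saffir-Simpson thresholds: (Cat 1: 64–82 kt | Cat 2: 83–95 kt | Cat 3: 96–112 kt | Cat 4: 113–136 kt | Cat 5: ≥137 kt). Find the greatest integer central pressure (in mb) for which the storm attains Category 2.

Category 2 begins at V = 83 kt.
Required ΔP = (83/6.6)^(1/0.651) = 12.576^1.536 ≈ 48.86 mb.
P_c ≤ 1009 − 48.86 = 960.14, so the highest integer P_c is 960 mb.

960 mb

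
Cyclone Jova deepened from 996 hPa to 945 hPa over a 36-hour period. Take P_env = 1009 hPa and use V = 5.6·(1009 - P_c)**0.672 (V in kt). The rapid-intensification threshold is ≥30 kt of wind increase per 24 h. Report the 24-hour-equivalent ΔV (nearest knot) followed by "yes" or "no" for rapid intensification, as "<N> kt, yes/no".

V₁: ΔP = 13, V ≈ 5.6 × 13^0.672 ≈ 31.39 kt.
V₂: ΔP = 64, V ≈ 5.6 × 64^0.672 ≈ 91.61 kt.
ΔV over 36 h = 60.22 kt → 24 h equivalent = 60.22 × 24/36 ≈ 40.15 kt.
40 kt ≥ 30 kt ⇒ rapid intensification.

40 kt, yes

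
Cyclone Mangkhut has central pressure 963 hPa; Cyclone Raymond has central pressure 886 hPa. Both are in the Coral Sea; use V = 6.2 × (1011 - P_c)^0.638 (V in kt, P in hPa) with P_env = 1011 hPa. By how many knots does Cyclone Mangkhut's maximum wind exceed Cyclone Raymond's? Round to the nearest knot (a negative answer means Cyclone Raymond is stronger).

-62 kt

Cyclone Mangkhut: ΔP = 48; V ≈ 6.2 × 48^0.638 ≈ 73.29 kt.
Cyclone Raymond: ΔP = 125; V ≈ 6.2 × 125^0.638 ≈ 134.96 kt.
Difference ≈ 73.29 − 134.96 = -61.67 → -62 kt.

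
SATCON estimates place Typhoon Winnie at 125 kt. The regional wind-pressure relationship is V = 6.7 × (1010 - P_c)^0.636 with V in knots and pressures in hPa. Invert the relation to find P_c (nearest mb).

910 mb

ΔP = (V / 6.7)^(1/0.636) = (125/6.7)^1.572.
125/6.7 = 18.657; 18.657^1.572 ≈ 99.58 mb.
P_c = 1010 − 99.58 = 910.42 ≈ 910 mb.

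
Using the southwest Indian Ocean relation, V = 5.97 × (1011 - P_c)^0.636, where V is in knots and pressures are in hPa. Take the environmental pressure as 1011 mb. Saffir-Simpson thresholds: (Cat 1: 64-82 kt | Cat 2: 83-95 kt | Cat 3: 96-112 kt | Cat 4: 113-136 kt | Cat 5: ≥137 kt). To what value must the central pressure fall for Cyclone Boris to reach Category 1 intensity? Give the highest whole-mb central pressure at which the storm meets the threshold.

969 mb

Category 1 begins at V = 64 kt.
Required ΔP = (64/5.97)^(1/0.636) = 10.720^1.572 ≈ 41.67 mb.
P_c ≤ 1011 − 41.67 = 969.33, so the highest integer P_c is 969 mb.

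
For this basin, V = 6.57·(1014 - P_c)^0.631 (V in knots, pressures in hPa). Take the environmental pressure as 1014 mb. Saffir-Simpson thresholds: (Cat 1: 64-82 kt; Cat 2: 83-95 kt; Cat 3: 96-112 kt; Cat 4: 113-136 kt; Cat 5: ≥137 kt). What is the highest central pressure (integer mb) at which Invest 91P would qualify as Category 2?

Category 2 begins at V = 83 kt.
Required ΔP = (83/6.57)^(1/0.631) = 12.633^1.585 ≈ 55.68 mb.
P_c ≤ 1014 − 55.68 = 958.32, so the highest integer P_c is 958 mb.

958 mb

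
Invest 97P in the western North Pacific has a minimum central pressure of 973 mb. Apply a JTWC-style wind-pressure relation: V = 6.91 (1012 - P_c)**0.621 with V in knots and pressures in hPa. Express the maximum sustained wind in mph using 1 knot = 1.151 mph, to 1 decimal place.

ΔP = 1012 − 973 = 39 mb.
V ≈ 6.91 × 39^0.621 = 6.91 × 9.729 ≈ 67.225 kt.
67.225 × 1.151 ≈ 77.38 mph → 77.4 mph.

77.4 mph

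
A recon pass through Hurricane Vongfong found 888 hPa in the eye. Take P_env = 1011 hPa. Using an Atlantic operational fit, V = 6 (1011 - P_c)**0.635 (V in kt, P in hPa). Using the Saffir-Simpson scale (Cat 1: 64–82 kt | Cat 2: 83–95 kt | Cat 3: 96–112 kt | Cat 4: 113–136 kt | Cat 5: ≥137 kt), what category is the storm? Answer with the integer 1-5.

4

ΔP = 1011 − 888 = 123 hPa.
V ≈ 6 × 123^0.635 = 6 × 21.24 ≈ 127 kt.
127 kt falls in the Category 4 band.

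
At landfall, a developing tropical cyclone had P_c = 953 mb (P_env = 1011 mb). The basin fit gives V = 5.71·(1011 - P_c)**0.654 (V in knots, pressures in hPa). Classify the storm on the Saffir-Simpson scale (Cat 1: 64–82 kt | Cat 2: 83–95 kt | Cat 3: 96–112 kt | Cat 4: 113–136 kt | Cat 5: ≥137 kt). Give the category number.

ΔP = 1011 − 953 = 58 mb.
V ≈ 5.71 × 58^0.654 = 5.71 × 14.23 ≈ 81 kt.
81 kt falls in the Category 1 band.

1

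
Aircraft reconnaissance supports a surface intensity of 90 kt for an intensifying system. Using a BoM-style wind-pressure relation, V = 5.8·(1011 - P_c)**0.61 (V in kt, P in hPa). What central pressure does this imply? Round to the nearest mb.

ΔP = (V / 5.8)^(1/0.61) = (90/5.8)^1.639.
90/5.8 = 15.517; 15.517^1.639 ≈ 89.57 mb.
P_c = 1011 − 89.57 = 921.43 ≈ 921 mb.

921 mb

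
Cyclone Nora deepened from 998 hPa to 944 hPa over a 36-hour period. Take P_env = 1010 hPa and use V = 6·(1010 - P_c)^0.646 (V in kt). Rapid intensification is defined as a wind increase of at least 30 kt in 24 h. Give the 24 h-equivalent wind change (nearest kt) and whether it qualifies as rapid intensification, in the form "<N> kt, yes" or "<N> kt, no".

V₁: ΔP = 12, V ≈ 6 × 12^0.646 ≈ 29.87 kt.
V₂: ΔP = 66, V ≈ 6 × 66^0.646 ≈ 89.86 kt.
ΔV over 36 h = 59.99 kt → 24 h equivalent = 59.99 × 24/36 ≈ 39.99 kt.
40 kt ≥ 30 kt ⇒ rapid intensification.

40 kt, yes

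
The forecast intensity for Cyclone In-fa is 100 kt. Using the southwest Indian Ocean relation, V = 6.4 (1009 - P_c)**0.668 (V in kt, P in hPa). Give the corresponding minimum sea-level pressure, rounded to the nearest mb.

948 mb

ΔP = (V / 6.4)^(1/0.668) = (100/6.4)^1.497.
100/6.4 = 15.625; 15.625^1.497 ≈ 61.26 mb.
P_c = 1009 − 61.26 = 947.74 ≈ 948 mb.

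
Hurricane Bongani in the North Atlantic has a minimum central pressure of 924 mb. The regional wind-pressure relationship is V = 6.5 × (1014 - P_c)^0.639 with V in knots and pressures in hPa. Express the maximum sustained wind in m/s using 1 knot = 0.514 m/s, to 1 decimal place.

59.2 m/s

ΔP = 1014 − 924 = 90 mb.
V ≈ 6.5 × 90^0.639 = 6.5 × 17.732 ≈ 115.259 kt.
115.259 × 0.514 ≈ 59.24 m/s → 59.2 m/s.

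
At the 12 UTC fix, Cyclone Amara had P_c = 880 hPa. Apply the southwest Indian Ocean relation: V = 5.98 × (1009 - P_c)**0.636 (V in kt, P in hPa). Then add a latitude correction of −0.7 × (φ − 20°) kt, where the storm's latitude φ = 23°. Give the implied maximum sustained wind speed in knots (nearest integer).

ΔP = 1009 − 880 = 129 hPa.
129^0.636 ≈ 21.996.
V ≈ 5.98 × 21.996 ≈ 131.5 kt.
Latitude correction: −0.7 × (23 − 20) = -2.1 kt.
Corrected V ≈ 129.4 kt → 129 kt.

129 kt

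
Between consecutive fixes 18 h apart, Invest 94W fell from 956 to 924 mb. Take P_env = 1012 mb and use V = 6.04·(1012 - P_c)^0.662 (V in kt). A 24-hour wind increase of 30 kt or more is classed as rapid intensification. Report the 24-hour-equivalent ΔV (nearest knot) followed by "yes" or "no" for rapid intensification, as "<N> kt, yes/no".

40 kt, yes

V₁: ΔP = 56, V ≈ 6.04 × 56^0.662 ≈ 86.76 kt.
V₂: ΔP = 88, V ≈ 6.04 × 88^0.662 ≈ 117.03 kt.
ΔV over 18 h = 30.27 kt → 24 h equivalent = 30.27 × 24/18 ≈ 40.36 kt.
40 kt ≥ 30 kt ⇒ rapid intensification.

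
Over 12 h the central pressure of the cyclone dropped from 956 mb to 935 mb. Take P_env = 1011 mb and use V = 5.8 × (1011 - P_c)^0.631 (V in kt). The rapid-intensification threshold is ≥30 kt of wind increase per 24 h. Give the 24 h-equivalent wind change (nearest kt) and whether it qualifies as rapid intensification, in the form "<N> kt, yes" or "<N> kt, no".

V₁: ΔP = 55, V ≈ 5.8 × 55^0.631 ≈ 72.71 kt.
V₂: ΔP = 76, V ≈ 5.8 × 76^0.631 ≈ 89.17 kt.
ΔV over 12 h = 16.46 kt → 24 h equivalent = 16.46 × 24/12 ≈ 32.92 kt.
33 kt ≥ 30 kt ⇒ rapid intensification.

33 kt, yes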